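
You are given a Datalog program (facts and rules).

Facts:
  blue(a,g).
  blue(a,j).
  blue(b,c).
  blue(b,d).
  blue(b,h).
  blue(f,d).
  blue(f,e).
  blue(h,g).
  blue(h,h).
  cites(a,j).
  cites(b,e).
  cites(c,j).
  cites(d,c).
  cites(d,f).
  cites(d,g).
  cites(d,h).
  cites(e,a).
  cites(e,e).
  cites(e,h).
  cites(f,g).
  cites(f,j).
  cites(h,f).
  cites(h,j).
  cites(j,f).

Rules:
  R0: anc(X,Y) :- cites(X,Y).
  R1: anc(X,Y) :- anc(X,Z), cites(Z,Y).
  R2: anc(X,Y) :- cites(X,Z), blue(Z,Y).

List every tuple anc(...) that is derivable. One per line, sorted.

round 1: derive anc(a,j) via R0 from cites(a,j)
round 1: derive anc(b,e) via R0 from cites(b,e)
round 1: derive anc(c,j) via R0 from cites(c,j)
round 1: derive anc(d,c) via R0 from cites(d,c)
round 1: derive anc(d,f) via R0 from cites(d,f)
round 1: derive anc(d,g) via R0 from cites(d,g)
round 1: derive anc(d,h) via R0 from cites(d,h)
round 1: derive anc(e,a) via R0 from cites(e,a)
round 1: derive anc(e,e) via R0 from cites(e,e)
round 1: derive anc(e,h) via R0 from cites(e,h)
round 1: derive anc(f,g) via R0 from cites(f,g)
round 1: derive anc(f,j) via R0 from cites(f,j)
round 1: derive anc(h,f) via R0 from cites(h,f)
round 1: derive anc(h,j) via R0 from cites(h,j)
round 1: derive anc(j,f) via R0 from cites(j,f)
round 1: derive anc(d,d) via R2 from cites(d,f), blue(f,d)
round 1: derive anc(d,e) via R2 from cites(d,f), blue(f,e)
round 1: derive anc(e,g) via R2 from cites(e,a), blue(a,g)
round 1: derive anc(e,j) via R2 from cites(e,a), blue(a,j)
round 1: derive anc(h,d) via R2 from cites(h,f), blue(f,d)
round 1: derive anc(h,e) via R2 from cites(h,f), blue(f,e)
round 1: derive anc(j,d) via R2 from cites(j,f), blue(f,d)
round 1: derive anc(j,e) via R2 from cites(j,f), blue(f,e)
round 2: derive anc(a,f) via R1 from anc(a,j), cites(j,f)
round 2: derive anc(b,a) via R1 from anc(b,e), cites(e,a)
round 2: derive anc(b,h) via R1 from anc(b,e), cites(e,h)
round 2: derive anc(c,f) via R1 from anc(c,j), cites(j,f)
round 2: derive anc(d,a) via R1 from anc(d,e), cites(e,a)
round 2: derive anc(d,j) via R1 from anc(d,c), cites(c,j)
round 2: derive anc(e,f) via R1 from anc(e,h), cites(h,f)
round 2: derive anc(f,f) via R1 from anc(f,j), cites(j,f)
round 2: derive anc(h,a) via R1 from anc(h,e), cites(e,a)
round 2: derive anc(h,c) via R1 from anc(h,d), cites(d,c)
round 2: derive anc(h,g) via R1 from anc(h,d), cites(d,g)
round 2: derive anc(h,h) via R1 from anc(h,d), cites(d,h)
round 2: derive anc(j,a) via R1 from anc(j,e), cites(e,a)
round 2: derive anc(j,c) via R1 from anc(j,d), cites(d,c)
round 2: derive anc(j,g) via R1 from anc(j,d), cites(d,g)
round 2: derive anc(j,h) via R1 from anc(j,d), cites(d,h)
round 2: derive anc(j,j) via R1 from anc(j,f), cites(f,j)
round 3: derive anc(a,g) via R1 from anc(a,f), cites(f,g)
round 3: derive anc(b,f) via R1 from anc(b,h), cites(h,f)
round 3: derive anc(b,j) via R1 from anc(b,a), cites(a,j)
round 3: derive anc(c,g) via R1 from anc(c,f), cites(f,g)
round 4: derive anc(b,g) via R1 from anc(b,f), cites(f,g)

anc(a,f)
anc(a,g)
anc(a,j)
anc(b,a)
anc(b,e)
anc(b,f)
anc(b,g)
anc(b,h)
anc(b,j)
anc(c,f)
anc(c,g)
anc(c,j)
anc(d,a)
anc(d,c)
anc(d,d)
anc(d,e)
anc(d,f)
anc(d,g)
anc(d,h)
anc(d,j)
anc(e,a)
anc(e,e)
anc(e,f)
anc(e,g)
anc(e,h)
anc(e,j)
anc(f,f)
anc(f,g)
anc(f,j)
anc(h,a)
anc(h,c)
anc(h,d)
anc(h,e)
anc(h,f)
anc(h,g)
anc(h,h)
anc(h,j)
anc(j,a)
anc(j,c)
anc(j,d)
anc(j,e)
anc(j,f)
anc(j,g)
anc(j,h)
anc(j,j)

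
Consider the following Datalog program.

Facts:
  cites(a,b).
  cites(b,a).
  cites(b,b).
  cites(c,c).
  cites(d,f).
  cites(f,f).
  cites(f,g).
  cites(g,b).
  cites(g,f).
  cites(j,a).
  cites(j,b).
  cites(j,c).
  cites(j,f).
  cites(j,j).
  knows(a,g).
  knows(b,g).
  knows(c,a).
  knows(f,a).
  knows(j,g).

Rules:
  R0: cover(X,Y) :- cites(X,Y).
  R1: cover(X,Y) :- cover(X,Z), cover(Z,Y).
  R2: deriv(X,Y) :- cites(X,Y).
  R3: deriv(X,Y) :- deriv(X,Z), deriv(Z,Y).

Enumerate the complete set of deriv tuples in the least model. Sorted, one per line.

deriv(a,a)
deriv(a,b)
deriv(b,a)
deriv(b,b)
deriv(c,c)
deriv(d,a)
deriv(d,b)
deriv(d,f)
deriv(d,g)
deriv(f,a)
deriv(f,b)
deriv(f,f)
deriv(f,g)
deriv(g,a)
deriv(g,b)
deriv(g,f)
deriv(g,g)
deriv(j,a)
deriv(j,b)
deriv(j,c)
deriv(j,f)
deriv(j,g)
deriv(j,j)

round 1: derive deriv(a,b) via R2 from cites(a,b)
round 1: derive deriv(b,a) via R2 from cites(b,a)
round 1: derive deriv(b,b) via R2 from cites(b,b)
round 1: derive deriv(c,c) via R2 from cites(c,c)
round 1: derive deriv(d,f) via R2 from cites(d,f)
round 1: derive deriv(f,f) via R2 from cites(f,f)
round 1: derive deriv(f,g) via R2 from cites(f,g)
round 1: derive deriv(g,b) via R2 from cites(g,b)
round 1: derive deriv(g,f) via R2 from cites(g,f)
round 1: derive deriv(j,a) via R2 from cites(j,a)
round 1: derive deriv(j,b) via R2 from cites(j,b)
round 1: derive deriv(j,c) via R2 from cites(j,c)
round 1: derive deriv(j,f) via R2 from cites(j,f)
round 1: derive deriv(j,j) via R2 from cites(j,j)
round 2: derive deriv(a,a) via R3 from deriv(a,b), deriv(b,a)
round 2: derive deriv(d,g) via R3 from deriv(d,f), deriv(f,g)
round 2: derive deriv(f,b) via R3 from deriv(f,g), deriv(g,b)
round 2: derive deriv(g,a) via R3 from deriv(g,b), deriv(b,a)
round 2: derive deriv(g,g) via R3 from deriv(g,f), deriv(f,g)
round 2: derive deriv(j,g) via R3 from deriv(j,f), deriv(f,g)
round 3: derive deriv(d,a) via R3 from deriv(d,g), deriv(g,a)
round 3: derive deriv(d,b) via R3 from deriv(d,f), deriv(f,b)
round 3: derive deriv(f,a) via R3 from deriv(f,b), deriv(b,a)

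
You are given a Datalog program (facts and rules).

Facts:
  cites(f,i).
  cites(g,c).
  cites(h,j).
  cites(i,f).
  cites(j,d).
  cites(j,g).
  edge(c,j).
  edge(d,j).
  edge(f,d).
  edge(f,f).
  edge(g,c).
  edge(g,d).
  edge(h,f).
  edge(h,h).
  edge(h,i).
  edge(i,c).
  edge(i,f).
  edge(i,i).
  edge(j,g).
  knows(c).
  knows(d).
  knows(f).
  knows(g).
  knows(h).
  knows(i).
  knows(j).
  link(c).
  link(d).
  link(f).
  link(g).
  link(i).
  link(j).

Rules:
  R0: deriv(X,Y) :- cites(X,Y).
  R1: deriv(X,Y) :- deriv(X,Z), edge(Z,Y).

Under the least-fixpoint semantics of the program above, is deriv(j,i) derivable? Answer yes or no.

round 1: derive deriv(f,i) via R0 from cites(f,i)
round 1: derive deriv(g,c) via R0 from cites(g,c)
round 1: derive deriv(h,j) via R0 from cites(h,j)
round 1: derive deriv(i,f) via R0 from cites(i,f)
round 1: derive deriv(j,d) via R0 from cites(j,d)
round 1: derive deriv(j,g) via R0 from cites(j,g)
round 2: derive deriv(f,c) via R1 from deriv(f,i), edge(i,c)
round 2: derive deriv(f,f) via R1 from deriv(f,i), edge(i,f)
round 2: derive deriv(g,j) via R1 from deriv(g,c), edge(c,j)
round 2: derive deriv(h,g) via R1 from deriv(h,j), edge(j,g)
round 2: derive deriv(i,d) via R1 from deriv(i,f), edge(f,d)
round 2: derive deriv(j,c) via R1 from deriv(j,g), edge(g,c)
round 2: derive deriv(j,j) via R1 from deriv(j,d), edge(d,j)
round 3: derive deriv(f,d) via R1 from deriv(f,f), edge(f,d)
round 3: derive deriv(f,j) via R1 from deriv(f,c), edge(c,j)
round 3: derive deriv(g,g) via R1 from deriv(g,j), edge(j,g)
round 3: derive deriv(h,c) via R1 from deriv(h,g), edge(g,c)
round 3: derive deriv(h,d) via R1 from deriv(h,g), edge(g,d)
round 3: derive deriv(i,j) via R1 from deriv(i,d), edge(d,j)
round 4: derive deriv(f,g) via R1 from deriv(f,j), edge(j,g)
round 4: derive deriv(g,d) via R1 from deriv(g,g), edge(g,d)
round 4: derive deriv(i,g) via R1 from deriv(i,j), edge(j,g)
round 5: derive deriv(i,c) via R1 from deriv(i,g), edge(g,c)

no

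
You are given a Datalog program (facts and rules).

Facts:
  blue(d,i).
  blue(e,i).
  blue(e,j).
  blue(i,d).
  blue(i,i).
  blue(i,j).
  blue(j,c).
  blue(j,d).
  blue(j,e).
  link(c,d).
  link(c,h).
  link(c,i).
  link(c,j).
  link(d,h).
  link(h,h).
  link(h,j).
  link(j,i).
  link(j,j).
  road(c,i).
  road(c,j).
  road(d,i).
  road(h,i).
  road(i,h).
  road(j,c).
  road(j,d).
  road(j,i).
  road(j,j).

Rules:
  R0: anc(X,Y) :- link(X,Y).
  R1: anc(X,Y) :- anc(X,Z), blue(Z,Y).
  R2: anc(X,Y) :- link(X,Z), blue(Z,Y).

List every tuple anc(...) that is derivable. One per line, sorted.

round 1: derive anc(c,d) via R0 from link(c,d)
round 1: derive anc(c,h) via R0 from link(c,h)
round 1: derive anc(c,i) via R0 from link(c,i)
round 1: derive anc(c,j) via R0 from link(c,j)
round 1: derive anc(d,h) via R0 from link(d,h)
round 1: derive anc(h,h) via R0 from link(h,h)
round 1: derive anc(h,j) via R0 from link(h,j)
round 1: derive anc(j,i) via R0 from link(j,i)
round 1: derive anc(j,j) via R0 from link(j,j)
round 1: derive anc(c,c) via R2 from link(c,j), blue(j,c)
round 1: derive anc(c,e) via R2 from link(c,j), blue(j,e)
round 1: derive anc(h,c) via R2 from link(h,j), blue(j,c)
round 1: derive anc(h,d) via R2 from link(h,j), blue(j,d)
round 1: derive anc(h,e) via R2 from link(h,j), blue(j,e)
round 1: derive anc(j,c) via R2 from link(j,j), blue(j,c)
round 1: derive anc(j,d) via R2 from link(j,i), blue(i,d)
round 1: derive anc(j,e) via R2 from link(j,j), blue(j,e)
round 2: derive anc(h,i) via R1 from anc(h,d), blue(d,i)

anc(c,c)
anc(c,d)
anc(c,e)
anc(c,h)
anc(c,i)
anc(c,j)
anc(d,h)
anc(h,c)
anc(h,d)
anc(h,e)
anc(h,h)
anc(h,i)
anc(h,j)
anc(j,c)
anc(j,d)
anc(j,e)
anc(j,i)
anc(j,j)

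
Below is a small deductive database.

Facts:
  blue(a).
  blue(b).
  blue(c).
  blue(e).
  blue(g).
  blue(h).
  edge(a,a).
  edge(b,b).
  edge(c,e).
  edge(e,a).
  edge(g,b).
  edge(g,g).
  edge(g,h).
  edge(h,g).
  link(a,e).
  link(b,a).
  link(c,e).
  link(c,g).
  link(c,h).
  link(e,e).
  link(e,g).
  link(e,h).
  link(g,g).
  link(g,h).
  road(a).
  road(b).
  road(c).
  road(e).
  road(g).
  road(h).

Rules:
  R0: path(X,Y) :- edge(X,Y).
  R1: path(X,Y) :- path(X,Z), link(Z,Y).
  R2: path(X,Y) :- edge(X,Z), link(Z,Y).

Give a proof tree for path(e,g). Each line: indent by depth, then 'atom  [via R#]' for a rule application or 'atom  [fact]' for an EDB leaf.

path(e,g)  [via R1]
  path(e,e)  [via R2]
    edge(e,a)  [fact]
    link(a,e)  [fact]
  link(e,g)  [fact]

round 1: derive path(a,a) via R0 from edge(a,a)
round 1: derive path(b,b) via R0 from edge(b,b)
round 1: derive path(c,e) via R0 from edge(c,e)
round 1: derive path(e,a) via R0 from edge(e,a)
round 1: derive path(g,b) via R0 from edge(g,b)
round 1: derive path(g,g) via R0 from edge(g,g)
round 1: derive path(g,h) via R0 from edge(g,h)
round 1: derive path(h,g) via R0 from edge(h,g)
round 1: derive path(a,e) via R2 from edge(a,a), link(a,e)
round 1: derive path(b,a) via R2 from edge(b,b), link(b,a)
round 1: derive path(c,g) via R2 from edge(c,e), link(e,g)
round 1: derive path(c,h) via R2 from edge(c,e), link(e,h)
round 1: derive path(e,e) via R2 from edge(e,a), link(a,e)
round 1: derive path(g,a) via R2 from edge(g,b), link(b,a)
round 1: derive path(h,h) via R2 from edge(h,g), link(g,h)
round 2: derive path(a,g) via R1 from path(a,e), link(e,g)
round 2: derive path(a,h) via R1 from path(a,e), link(e,h)
round 2: derive path(b,e) via R1 from path(b,a), link(a,e)
round 2: derive path(e,g) via R1 from path(e,e), link(e,g)
round 2: derive path(e,h) via R1 from path(e,e), link(e,h)
round 2: derive path(g,e) via R1 from path(g,a), link(a,e)
round 3: derive path(b,g) via R1 from path(b,e), link(e,g)
round 3: derive path(b,h) via R1 from path(b,e), link(e,h)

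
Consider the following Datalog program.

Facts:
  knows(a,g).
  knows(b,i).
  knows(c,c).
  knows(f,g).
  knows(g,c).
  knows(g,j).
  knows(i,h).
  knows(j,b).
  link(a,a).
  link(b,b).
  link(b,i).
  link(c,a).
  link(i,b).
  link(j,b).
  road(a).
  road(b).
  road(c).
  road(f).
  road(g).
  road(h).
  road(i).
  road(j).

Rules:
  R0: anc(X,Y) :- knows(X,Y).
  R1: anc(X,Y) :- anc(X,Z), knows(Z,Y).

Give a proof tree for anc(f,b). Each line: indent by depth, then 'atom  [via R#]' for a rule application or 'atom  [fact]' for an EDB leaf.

round 1: derive anc(a,g) via R0 from knows(a,g)
round 1: derive anc(b,i) via R0 from knows(b,i)
round 1: derive anc(c,c) via R0 from knows(c,c)
round 1: derive anc(f,g) via R0 from knows(f,g)
round 1: derive anc(g,c) via R0 from knows(g,c)
round 1: derive anc(g,j) via R0 from knows(g,j)
round 1: derive anc(i,h) via R0 from knows(i,h)
round 1: derive anc(j,b) via R0 from knows(j,b)
round 2: derive anc(a,c) via R1 from anc(a,g), knows(g,c)
round 2: derive anc(a,j) via R1 from anc(a,g), knows(g,j)
round 2: derive anc(b,h) via R1 from anc(b,i), knows(i,h)
round 2: derive anc(f,c) via R1 from anc(f,g), knows(g,c)
round 2: derive anc(f,j) via R1 from anc(f,g), knows(g,j)
round 2: derive anc(g,b) via R1 from anc(g,j), knows(j,b)
round 2: derive anc(j,i) via R1 from anc(j,b), knows(b,i)
round 3: derive anc(a,b) via R1 from anc(a,j), knows(j,b)
round 3: derive anc(f,b) via R1 from anc(f,j), knows(j,b)
round 3: derive anc(g,i) via R1 from anc(g,b), knows(b,i)
round 3: derive anc(j,h) via R1 from anc(j,i), knows(i,h)
round 4: derive anc(a,i) via R1 from anc(a,b), knows(b,i)
round 4: derive anc(f,i) via R1 from anc(f,b), knows(b,i)
round 4: derive anc(g,h) via R1 from anc(g,i), knows(i,h)
round 5: derive anc(a,h) via R1 from anc(a,i), knows(i,h)
round 5: derive anc(f,h) via R1 from anc(f,i), knows(i,h)

anc(f,b)  [via R1]
  anc(f,j)  [via R1]
    anc(f,g)  [via R0]
      knows(f,g)  [fact]
    knows(g,j)  [fact]
  knows(j,b)  [fact]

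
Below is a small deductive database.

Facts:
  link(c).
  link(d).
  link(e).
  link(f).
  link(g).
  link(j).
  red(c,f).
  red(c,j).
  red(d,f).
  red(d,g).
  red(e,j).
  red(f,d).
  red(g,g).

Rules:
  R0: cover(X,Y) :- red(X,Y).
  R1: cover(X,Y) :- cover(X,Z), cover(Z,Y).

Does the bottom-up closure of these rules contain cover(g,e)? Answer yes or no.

round 1: derive cover(c,f) via R0 from red(c,f)
round 1: derive cover(c,j) via R0 from red(c,j)
round 1: derive cover(d,f) via R0 from red(d,f)
round 1: derive cover(d,g) via R0 from red(d,g)
round 1: derive cover(e,j) via R0 from red(e,j)
round 1: derive cover(f,d) via R0 from red(f,d)
round 1: derive cover(g,g) via R0 from red(g,g)
round 2: derive cover(c,d) via R1 from cover(c,f), cover(f,d)
round 2: derive cover(d,d) via R1 from cover(d,f), cover(f,d)
round 2: derive cover(f,f) via R1 from cover(f,d), cover(d,f)
round 2: derive cover(f,g) via R1 from cover(f,d), cover(d,g)
round 3: derive cover(c,g) via R1 from cover(c,d), cover(d,g)

no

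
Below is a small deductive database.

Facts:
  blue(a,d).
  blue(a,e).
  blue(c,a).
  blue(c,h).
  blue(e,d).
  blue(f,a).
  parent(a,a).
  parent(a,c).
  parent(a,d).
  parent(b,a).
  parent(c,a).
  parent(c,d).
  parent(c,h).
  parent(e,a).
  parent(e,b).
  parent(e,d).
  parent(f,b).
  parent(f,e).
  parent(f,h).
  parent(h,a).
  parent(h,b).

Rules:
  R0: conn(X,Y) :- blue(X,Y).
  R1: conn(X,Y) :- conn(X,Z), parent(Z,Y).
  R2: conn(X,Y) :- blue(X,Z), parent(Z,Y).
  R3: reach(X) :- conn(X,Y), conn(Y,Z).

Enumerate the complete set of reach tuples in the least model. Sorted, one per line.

round 1: derive conn(a,d) via R0 from blue(a,d)
round 1: derive conn(a,e) via R0 from blue(a,e)
round 1: derive conn(c,a) via R0 from blue(c,a)
round 1: derive conn(c,h) via R0 from blue(c,h)
round 1: derive conn(e,d) via R0 from blue(e,d)
round 1: derive conn(f,a) via R0 from blue(f,a)
round 1: derive conn(a,a) via R2 from blue(a,e), parent(e,a)
round 1: derive conn(a,b) via R2 from blue(a,e), parent(e,b)
round 1: derive conn(c,b) via R2 from blue(c,h), parent(h,b)
round 1: derive conn(c,c) via R2 from blue(c,a), parent(a,c)
round 1: derive conn(c,d) via R2 from blue(c,a), parent(a,d)
round 1: derive conn(f,c) via R2 from blue(f,a), parent(a,c)
round 1: derive conn(f,d) via R2 from blue(f,a), parent(a,d)
round 2: derive conn(a,c) via R1 from conn(a,a), parent(a,c)
round 2: derive conn(f,h) via R1 from conn(f,c), parent(c,h)
round 2: derive reach(a) via R3 from conn(a,a), conn(a,a)
round 2: derive reach(c) via R3 from conn(c,a), conn(a,a)
round 2: derive reach(f) via R3 from conn(f,a), conn(a,a)
round 3: derive conn(a,h) via R1 from conn(a,c), parent(c,h)
round 3: derive conn(f,b) via R1 from conn(f,h), parent(h,b)

reach(a)
reach(c)
reach(f)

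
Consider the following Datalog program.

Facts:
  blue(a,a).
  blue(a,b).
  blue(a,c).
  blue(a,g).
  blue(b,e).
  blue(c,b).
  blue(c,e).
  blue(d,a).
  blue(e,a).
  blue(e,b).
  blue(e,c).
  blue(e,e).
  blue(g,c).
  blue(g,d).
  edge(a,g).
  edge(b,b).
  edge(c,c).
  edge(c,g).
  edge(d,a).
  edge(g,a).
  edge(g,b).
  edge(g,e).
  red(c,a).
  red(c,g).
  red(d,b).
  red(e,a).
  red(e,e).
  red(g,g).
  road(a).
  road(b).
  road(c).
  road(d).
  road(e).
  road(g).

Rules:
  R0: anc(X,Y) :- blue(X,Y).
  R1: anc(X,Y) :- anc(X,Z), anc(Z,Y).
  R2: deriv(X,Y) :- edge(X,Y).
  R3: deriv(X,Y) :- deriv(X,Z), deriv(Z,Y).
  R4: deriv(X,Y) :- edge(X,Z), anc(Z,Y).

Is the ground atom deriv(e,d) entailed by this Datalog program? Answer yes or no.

round 1: derive anc(a,a) via R0 from blue(a,a)
round 1: derive anc(a,b) via R0 from blue(a,b)
round 1: derive anc(a,c) via R0 from blue(a,c)
round 1: derive anc(a,g) via R0 from blue(a,g)
round 1: derive anc(b,e) via R0 from blue(b,e)
round 1: derive anc(c,b) via R0 from blue(c,b)
round 1: derive anc(c,e) via R0 from blue(c,e)
round 1: derive anc(d,a) via R0 from blue(d,a)
round 1: derive anc(e,a) via R0 from blue(e,a)
round 1: derive anc(e,b) via R0 from blue(e,b)
round 1: derive anc(e,c) via R0 from blue(e,c)
round 1: derive anc(e,e) via R0 from blue(e,e)
round 1: derive anc(g,c) via R0 from blue(g,c)
round 1: derive anc(g,d) via R0 from blue(g,d)
round 1: derive deriv(a,g) via R2 from edge(a,g)
round 1: derive deriv(b,b) via R2 from edge(b,b)
round 1: derive deriv(c,c) via R2 from edge(c,c)
round 1: derive deriv(c,g) via R2 from edge(c,g)
round 1: derive deriv(d,a) via R2 from edge(d,a)
round 1: derive deriv(g,a) via R2 from edge(g,a)
round 1: derive deriv(g,b) via R2 from edge(g,b)
round 1: derive deriv(g,e) via R2 from edge(g,e)
round 2: derive anc(a,d) via R1 from anc(a,g), anc(g,d)
round 2: derive anc(a,e) via R1 from anc(a,b), anc(b,e)
round 2: derive anc(b,a) via R1 from anc(b,e), anc(e,a)
round 2: derive anc(b,b) via R1 from anc(b,e), anc(e,b)
round 2: derive anc(b,c) via R1 from anc(b,e), anc(e,c)
round 2: derive anc(c,a) via R1 from anc(c,e), anc(e,a)
round 2: derive anc(c,c) via R1 from anc(c,e), anc(e,c)
round 2: derive anc(d,b) via R1 from anc(d,a), anc(a,b)
round 2: derive anc(d,c) via R1 from anc(d,a), anc(a,c)
round 2: derive anc(d,g) via R1 from anc(d,a), anc(a,g)
round 2: derive anc(e,g) via R1 from anc(e,a), anc(a,g)
round 2: derive anc(g,a) via R1 from anc(g,d), anc(d,a)
round 2: derive anc(g,b) via R1 from anc(g,c), anc(c,b)
round 2: derive anc(g,e) via R1 from anc(g,c), anc(c,e)
round 2: derive deriv(a,a) via R3 from deriv(a,g), deriv(g,a)
round 2: derive deriv(a,b) via R3 from deriv(a,g), deriv(g,b)
round 2: derive deriv(a,e) via R3 from deriv(a,g), deriv(g,e)
round 2: derive deriv(c,a) via R3 from deriv(c,g), deriv(g,a)
round 2: derive deriv(c,b) via R3 from deriv(c,g), deriv(g,b)
round 2: derive deriv(c,e) via R3 from deriv(c,g), deriv(g,e)
round 2: derive deriv(d,g) via R3 from deriv(d,a), deriv(a,g)
round 2: derive deriv(g,g) via R3 from deriv(g,a), deriv(a,g)
round 2: derive deriv(a,c) via R4 from edge(a,g), anc(g,c)
round 2: derive deriv(a,d) via R4 from edge(a,g), anc(g,d)
round 2: derive deriv(b,e) via R4 from edge(b,b), anc(b,e)
round 2: derive deriv(c,d) via R4 from edge(c,g), anc(g,d)
round 2: derive deriv(d,b) via R4 from edge(d,a), anc(a,b)
round 2: derive deriv(d,c) via R4 from edge(d,a), anc(a,c)
round 2: derive deriv(g,c) via R4 from edge(g,a), anc(a,c)
round 3: derive anc(b,d) via R1 from anc(b,a), anc(a,d)
round 3: derive anc(b,g) via R1 from anc(b,a), anc(a,g)
round 3: derive anc(c,d) via R1 from anc(c,a), anc(a,d)
round 3: derive anc(c,g) via R1 from anc(c,a), anc(a,g)
round 3: derive anc(d,d) via R1 from anc(d,a), anc(a,d)
round 3: derive anc(d,e) via R1 from anc(d,a), anc(a,e)
round 3: derive anc(e,d) via R1 from anc(e,a), anc(a,d)
round 3: derive anc(g,g) via R1 from anc(g,a), anc(a,g)
round 3: derive deriv(d,d) via R3 from deriv(d,a), deriv(a,d)
round 3: derive deriv(d,e) via R3 from deriv(d,a), deriv(a,e)
round 3: derive deriv(g,d) via R3 from deriv(g,a), deriv(a,d)
round 3: derive deriv(b,a) via R4 from edge(b,b), anc(b,a)
round 3: derive deriv(b,c) via R4 from edge(b,b), anc(b,c)
round 4: derive deriv(b,d) via R3 from deriv(b,a), deriv(a,d)
round 4: derive deriv(b,g) via R3 from deriv(b,a), deriv(a,g)

no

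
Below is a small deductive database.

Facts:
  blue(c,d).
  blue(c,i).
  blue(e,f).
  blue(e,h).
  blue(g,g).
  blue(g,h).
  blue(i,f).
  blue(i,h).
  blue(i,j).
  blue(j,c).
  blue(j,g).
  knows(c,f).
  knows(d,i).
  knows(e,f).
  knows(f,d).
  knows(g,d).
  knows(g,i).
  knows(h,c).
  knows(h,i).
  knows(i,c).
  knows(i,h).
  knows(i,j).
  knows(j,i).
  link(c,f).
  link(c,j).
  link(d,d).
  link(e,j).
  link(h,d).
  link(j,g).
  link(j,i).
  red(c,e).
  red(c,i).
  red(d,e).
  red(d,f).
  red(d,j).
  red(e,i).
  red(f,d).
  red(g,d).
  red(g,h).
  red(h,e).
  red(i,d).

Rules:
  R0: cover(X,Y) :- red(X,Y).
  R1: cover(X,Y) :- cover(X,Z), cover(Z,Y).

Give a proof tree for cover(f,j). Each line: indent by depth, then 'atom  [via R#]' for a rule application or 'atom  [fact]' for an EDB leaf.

cover(f,j)  [via R1]
  cover(f,d)  [via R0]
    red(f,d)  [fact]
  cover(d,j)  [via R0]
    red(d,j)  [fact]

round 1: derive cover(c,e) via R0 from red(c,e)
round 1: derive cover(c,i) via R0 from red(c,i)
round 1: derive cover(d,e) via R0 from red(d,e)
round 1: derive cover(d,f) via R0 from red(d,f)
round 1: derive cover(d,j) via R0 from red(d,j)
round 1: derive cover(e,i) via R0 from red(e,i)
round 1: derive cover(f,d) via R0 from red(f,d)
round 1: derive cover(g,d) via R0 from red(g,d)
round 1: derive cover(g,h) via R0 from red(g,h)
round 1: derive cover(h,e) via R0 from red(h,e)
round 1: derive cover(i,d) via R0 from red(i,d)
round 2: derive cover(c,d) via R1 from cover(c,i), cover(i,d)
round 2: derive cover(d,d) via R1 from cover(d,f), cover(f,d)
round 2: derive cover(d,i) via R1 from cover(d,e), cover(e,i)
round 2: derive cover(e,d) via R1 from cover(e,i), cover(i,d)
round 2: derive cover(f,e) via R1 from cover(f,d), cover(d,e)
round 2: derive cover(f,f) via R1 from cover(f,d), cover(d,f)
round 2: derive cover(f,j) via R1 from cover(f,d), cover(d,j)
round 2: derive cover(g,e) via R1 from cover(g,d), cover(d,e)
round 2: derive cover(g,f) via R1 from cover(g,d), cover(d,f)
round 2: derive cover(g,j) via R1 from cover(g,d), cover(d,j)
round 2: derive cover(h,i) via R1 from cover(h,e), cover(e,i)
round 2: derive cover(i,e) via R1 from cover(i,d), cover(d,e)
round 2: derive cover(i,f) via R1 from cover(i,d), cover(d,f)
round 2: derive cover(i,j) via R1 from cover(i,d), cover(d,j)
round 3: derive cover(c,f) via R1 from cover(c,d), cover(d,f)
round 3: derive cover(c,j) via R1 from cover(c,d), cover(d,j)
round 3: derive cover(e,e) via R1 from cover(e,d), cover(d,e)
round 3: derive cover(e,f) via R1 from cover(e,d), cover(d,f)
round 3: derive cover(e,j) via R1 from cover(e,d), cover(d,j)
round 3: derive cover(f,i) via R1 from cover(f,d), cover(d,i)
round 3: derive cover(g,i) via R1 from cover(g,d), cover(d,i)
round 3: derive cover(h,d) via R1 from cover(h,e), cover(e,d)
round 3: derive cover(h,f) via R1 from cover(h,i), cover(i,f)
round 3: derive cover(h,j) via R1 from cover(h,i), cover(i,j)
round 3: derive cover(i,i) via R1 from cover(i,d), cover(d,i)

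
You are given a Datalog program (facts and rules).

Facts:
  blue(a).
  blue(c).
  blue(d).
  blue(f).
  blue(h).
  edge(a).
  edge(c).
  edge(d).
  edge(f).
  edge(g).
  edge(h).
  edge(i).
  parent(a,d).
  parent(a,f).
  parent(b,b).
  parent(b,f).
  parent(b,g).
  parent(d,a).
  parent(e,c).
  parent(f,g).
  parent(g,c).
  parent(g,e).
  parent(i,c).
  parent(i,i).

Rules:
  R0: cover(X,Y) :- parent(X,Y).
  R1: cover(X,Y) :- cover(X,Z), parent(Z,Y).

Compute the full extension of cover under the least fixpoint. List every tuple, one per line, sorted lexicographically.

round 1: derive cover(a,d) via R0 from parent(a,d)
round 1: derive cover(a,f) via R0 from parent(a,f)
round 1: derive cover(b,b) via R0 from parent(b,b)
round 1: derive cover(b,f) via R0 from parent(b,f)
round 1: derive cover(b,g) via R0 from parent(b,g)
round 1: derive cover(d,a) via R0 from parent(d,a)
round 1: derive cover(e,c) via R0 from parent(e,c)
round 1: derive cover(f,g) via R0 from parent(f,g)
round 1: derive cover(g,c) via R0 from parent(g,c)
round 1: derive cover(g,e) via R0 from parent(g,e)
round 1: derive cover(i,c) via R0 from parent(i,c)
round 1: derive cover(i,i) via R0 from parent(i,i)
round 2: derive cover(a,a) via R1 from cover(a,d), parent(d,a)
round 2: derive cover(a,g) via R1 from cover(a,f), parent(f,g)
round 2: derive cover(b,c) via R1 from cover(b,g), parent(g,c)
round 2: derive cover(b,e) via R1 from cover(b,g), parent(g,e)
round 2: derive cover(d,d) via R1 from cover(d,a), parent(a,d)
round 2: derive cover(d,f) via R1 from cover(d,a), parent(a,f)
round 2: derive cover(f,c) via R1 from cover(f,g), parent(g,c)
round 2: derive cover(f,e) via R1 from cover(f,g), parent(g,e)
round 3: derive cover(a,c) via R1 from cover(a,g), parent(g,c)
round 3: derive cover(a,e) via R1 from cover(a,g), parent(g,e)
round 3: derive cover(d,g) via R1 from cover(d,f), parent(f,g)
round 4: derive cover(d,c) via R1 from cover(d,g), parent(g,c)
round 4: derive cover(d,e) via R1 from cover(d,g), parent(g,e)

cover(a,a)
cover(a,c)
cover(a,d)
cover(a,e)
cover(a,f)
cover(a,g)
cover(b,b)
cover(b,c)
cover(b,e)
cover(b,f)
cover(b,g)
cover(d,a)
cover(d,c)
cover(d,d)
cover(d,e)
cover(d,f)
cover(d,g)
cover(e,c)
cover(f,c)
cover(f,e)
cover(f,g)
cover(g,c)
cover(g,e)
cover(i,c)
cover(i,i)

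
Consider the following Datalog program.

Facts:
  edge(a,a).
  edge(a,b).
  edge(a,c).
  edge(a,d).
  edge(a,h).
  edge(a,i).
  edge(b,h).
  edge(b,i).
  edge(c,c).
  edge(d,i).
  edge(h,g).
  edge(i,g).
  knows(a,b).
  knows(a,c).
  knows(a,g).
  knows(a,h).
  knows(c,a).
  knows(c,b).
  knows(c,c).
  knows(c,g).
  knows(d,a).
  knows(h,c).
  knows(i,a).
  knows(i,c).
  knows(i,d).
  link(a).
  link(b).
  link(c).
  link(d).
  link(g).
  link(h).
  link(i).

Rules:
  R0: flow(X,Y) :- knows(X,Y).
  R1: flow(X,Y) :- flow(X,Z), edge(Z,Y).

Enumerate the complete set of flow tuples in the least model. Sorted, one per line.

round 1: derive flow(a,b) via R0 from knows(a,b)
round 1: derive flow(a,c) via R0 from knows(a,c)
round 1: derive flow(a,g) via R0 from knows(a,g)
round 1: derive flow(a,h) via R0 from knows(a,h)
round 1: derive flow(c,a) via R0 from knows(c,a)
round 1: derive flow(c,b) via R0 from knows(c,b)
round 1: derive flow(c,c) via R0 from knows(c,c)
round 1: derive flow(c,g) via R0 from knows(c,g)
round 1: derive flow(d,a) via R0 from knows(d,a)
round 1: derive flow(h,c) via R0 from knows(h,c)
round 1: derive flow(i,a) via R0 from knows(i,a)
round 1: derive flow(i,c) via R0 from knows(i,c)
round 1: derive flow(i,d) via R0 from knows(i,d)
round 2: derive flow(a,i) via R1 from flow(a,b), edge(b,i)
round 2: derive flow(c,d) via R1 from flow(c,a), edge(a,d)
round 2: derive flow(c,h) via R1 from flow(c,a), edge(a,h)
round 2: derive flow(c,i) via R1 from flow(c,a), edge(a,i)
round 2: derive flow(d,b) via R1 from flow(d,a), edge(a,b)
round 2: derive flow(d,c) via R1 from flow(d,a), edge(a,c)
round 2: derive flow(d,d) via R1 from flow(d,a), edge(a,d)
round 2: derive flow(d,h) via R1 from flow(d,a), edge(a,h)
round 2: derive flow(d,i) via R1 from flow(d,a), edge(a,i)
round 2: derive flow(i,b) via R1 from flow(i,a), edge(a,b)
round 2: derive flow(i,h) via R1 from flow(i,a), edge(a,h)
round 2: derive flow(i,i) via R1 from flow(i,a), edge(a,i)
round 3: derive flow(d,g) via R1 from flow(d,h), edge(h,g)
round 3: derive flow(i,g) via R1 from flow(i,h), edge(h,g)

flow(a,b)
flow(a,c)
flow(a,g)
flow(a,h)
flow(a,i)
flow(c,a)
flow(c,b)
flow(c,c)
flow(c,d)
flow(c,g)
flow(c,h)
flow(c,i)
flow(d,a)
flow(d,b)
flow(d,c)
flow(d,d)
flow(d,g)
flow(d,h)
flow(d,i)
flow(h,c)
flow(i,a)
flow(i,b)
flow(i,c)
flow(i,d)
flow(i,g)
flow(i,h)
flow(i,i)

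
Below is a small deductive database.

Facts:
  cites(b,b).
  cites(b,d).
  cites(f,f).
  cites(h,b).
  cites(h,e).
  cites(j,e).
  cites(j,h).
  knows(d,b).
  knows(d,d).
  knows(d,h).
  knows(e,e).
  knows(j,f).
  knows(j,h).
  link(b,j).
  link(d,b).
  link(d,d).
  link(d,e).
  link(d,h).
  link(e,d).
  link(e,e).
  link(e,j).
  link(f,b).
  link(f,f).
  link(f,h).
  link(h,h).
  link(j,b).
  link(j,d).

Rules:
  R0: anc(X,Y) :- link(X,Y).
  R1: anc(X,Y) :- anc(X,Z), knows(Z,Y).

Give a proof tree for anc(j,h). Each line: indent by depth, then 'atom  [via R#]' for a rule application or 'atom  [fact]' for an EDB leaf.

anc(j,h)  [via R1]
  anc(j,d)  [via R0]
    link(j,d)  [fact]
  knows(d,h)  [fact]

round 1: derive anc(b,j) via R0 from link(b,j)
round 1: derive anc(d,b) via R0 from link(d,b)
round 1: derive anc(d,d) via R0 from link(d,d)
round 1: derive anc(d,e) via R0 from link(d,e)
round 1: derive anc(d,h) via R0 from link(d,h)
round 1: derive anc(e,d) via R0 from link(e,d)
round 1: derive anc(e,e) via R0 from link(e,e)
round 1: derive anc(e,j) via R0 from link(e,j)
round 1: derive anc(f,b) via R0 from link(f,b)
round 1: derive anc(f,f) via R0 from link(f,f)
round 1: derive anc(f,h) via R0 from link(f,h)
round 1: derive anc(h,h) via R0 from link(h,h)
round 1: derive anc(j,b) via R0 from link(j,b)
round 1: derive anc(j,d) via R0 from link(j,d)
round 2: derive anc(b,f) via R1 from anc(b,j), knows(j,f)
round 2: derive anc(b,h) via R1 from anc(b,j), knows(j,h)
round 2: derive anc(e,b) via R1 from anc(e,d), knows(d,b)
round 2: derive anc(e,f) via R1 from anc(e,j), knows(j,f)
round 2: derive anc(e,h) via R1 from anc(e,d), knows(d,h)
round 2: derive anc(j,h) via R1 from anc(j,d), knows(d,h)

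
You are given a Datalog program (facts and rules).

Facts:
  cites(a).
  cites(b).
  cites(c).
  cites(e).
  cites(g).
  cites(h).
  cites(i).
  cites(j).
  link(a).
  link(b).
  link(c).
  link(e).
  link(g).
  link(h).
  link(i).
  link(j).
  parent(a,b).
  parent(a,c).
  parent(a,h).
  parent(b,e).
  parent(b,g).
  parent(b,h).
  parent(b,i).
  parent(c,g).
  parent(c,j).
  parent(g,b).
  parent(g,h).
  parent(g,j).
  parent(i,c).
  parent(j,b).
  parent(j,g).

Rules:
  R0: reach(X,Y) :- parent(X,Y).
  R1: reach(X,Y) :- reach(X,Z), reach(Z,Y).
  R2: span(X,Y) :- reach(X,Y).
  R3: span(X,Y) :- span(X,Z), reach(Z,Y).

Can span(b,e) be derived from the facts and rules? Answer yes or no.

yes

round 1: derive reach(a,b) via R0 from parent(a,b)
round 1: derive reach(a,c) via R0 from parent(a,c)
round 1: derive reach(a,h) via R0 from parent(a,h)
round 1: derive reach(b,e) via R0 from parent(b,e)
round 1: derive reach(b,g) via R0 from parent(b,g)
round 1: derive reach(b,h) via R0 from parent(b,h)
round 1: derive reach(b,i) via R0 from parent(b,i)
round 1: derive reach(c,g) via R0 from parent(c,g)
round 1: derive reach(c,j) via R0 from parent(c,j)
round 1: derive reach(g,b) via R0 from parent(g,b)
round 1: derive reach(g,h) via R0 from parent(g,h)
round 1: derive reach(g,j) via R0 from parent(g,j)
round 1: derive reach(i,c) via R0 from parent(i,c)
round 1: derive reach(j,b) via R0 from parent(j,b)
round 1: derive reach(j,g) via R0 from parent(j,g)
round 2: derive reach(a,e) via R1 from reach(a,b), reach(b,e)
round 2: derive reach(a,g) via R1 from reach(a,b), reach(b,g)
round 2: derive reach(a,i) via R1 from reach(a,b), reach(b,i)
round 2: derive reach(a,j) via R1 from reach(a,c), reach(c,j)
round 2: derive reach(b,b) via R1 from reach(b,g), reach(g,b)
round 2: derive reach(b,c) via R1 from reach(b,i), reach(i,c)
round 2: derive reach(b,j) via R1 from reach(b,g), reach(g,j)
round 2: derive reach(c,b) via R1 from reach(c,g), reach(g,b)
round 2: derive reach(c,h) via R1 from reach(c,g), reach(g,h)
round 2: derive reach(g,e) via R1 from reach(g,b), reach(b,e)
round 2: derive reach(g,g) via R1 from reach(g,b), reach(b,g)
round 2: derive reach(g,i) via R1 from reach(g,b), reach(b,i)
round 2: derive reach(i,g) via R1 from reach(i,c), reach(c,g)
round 2: derive reach(i,j) via R1 from reach(i,c), reach(c,j)
round 2: derive reach(j,e) via R1 from reach(j,b), reach(b,e)
round 2: derive reach(j,h) via R1 from reach(j,b), reach(b,h)
round 2: derive reach(j,i) via R1 from reach(j,b), reach(b,i)
round 2: derive reach(j,j) via R1 from reach(j,g), reach(g,j)
round 2: derive span(a,b) via R2 from reach(a,b)
round 2: derive span(a,c) via R2 from reach(a,c)
round 2: derive span(a,h) via R2 from reach(a,h)
round 2: derive span(b,e) via R2 from reach(b,e)
round 2: derive span(b,g) via R2 from reach(b,g)
round 2: derive span(b,h) via R2 from reach(b,h)
round 2: derive span(b,i) via R2 from reach(b,i)
round 2: derive span(c,g) via R2 from reach(c,g)
round 2: derive span(c,j) via R2 from reach(c,j)
round 2: derive span(g,b) via R2 from reach(g,b)
round 2: derive span(g,h) via R2 from reach(g,h)
round 2: derive span(g,j) via R2 from reach(g,j)
round 2: derive span(i,c) via R2 from reach(i,c)
round 2: derive span(j,b) via R2 from reach(j,b)
round 2: derive span(j,g) via R2 from reach(j,g)
round 3: derive reach(c,c) via R1 from reach(c,b), reach(b,c)
round 3: derive reach(c,e) via R1 from reach(c,b), reach(b,e)
round 3: derive reach(c,i) via R1 from reach(c,b), reach(b,i)
round 3: derive reach(g,c) via R1 from reach(g,b), reach(b,c)
round 3: derive reach(i,b) via R1 from reach(i,c), reach(c,b)
round 3: derive reach(i,e) via R1 from reach(i,g), reach(g,e)
round 3: derive reach(i,h) via R1 from reach(i,c), reach(c,h)
round 3: derive reach(i,i) via R1 from reach(i,g), reach(g,i)
round 3: derive reach(j,c) via R1 from reach(j,b), reach(b,c)
round 3: derive span(a,e) via R2 from reach(a,e)
round 3: derive span(a,g) via R2 from reach(a,g)
round 3: derive span(a,i) via R2 from reach(a,i)
round 3: derive span(a,j) via R2 from reach(a,j)
round 3: derive span(b,b) via R2 from reach(b,b)
round 3: derive span(b,c) via R2 from reach(b,c)
round 3: derive span(b,j) via R2 from reach(b,j)
round 3: derive span(c,b) via R2 from reach(c,b)
round 3: derive span(c,h) via R2 from reach(c,h)
round 3: derive span(g,e) via R2 from reach(g,e)
round 3: derive span(g,g) via R2 from reach(g,g)
round 3: derive span(g,i) via R2 from reach(g,i)
round 3: derive span(i,g) via R2 from reach(i,g)
round 3: derive span(i,j) via R2 from reach(i,j)
round 3: derive span(j,e) via R2 from reach(j,e)
round 3: derive span(j,h) via R2 from reach(j,h)
round 3: derive span(j,i) via R2 from reach(j,i)
round 3: derive span(j,j) via R2 from reach(j,j)
round 3: derive span(c,e) via R3 from span(c,g), reach(g,e)
round 3: derive span(c,i) via R3 from span(c,g), reach(g,i)
round 3: derive span(g,c) via R3 from span(g,b), reach(b,c)
round 3: derive span(i,b) via R3 from span(i,c), reach(c,b)
round 3: derive span(i,h) via R3 from span(i,c), reach(c,h)
round 3: derive span(j,c) via R3 from span(j,b), reach(b,c)
round 4: derive span(c,c) via R2 from reach(c,c)
round 4: derive span(i,e) via R2 from reach(i,e)
round 4: derive span(i,i) via R2 from reach(i,i)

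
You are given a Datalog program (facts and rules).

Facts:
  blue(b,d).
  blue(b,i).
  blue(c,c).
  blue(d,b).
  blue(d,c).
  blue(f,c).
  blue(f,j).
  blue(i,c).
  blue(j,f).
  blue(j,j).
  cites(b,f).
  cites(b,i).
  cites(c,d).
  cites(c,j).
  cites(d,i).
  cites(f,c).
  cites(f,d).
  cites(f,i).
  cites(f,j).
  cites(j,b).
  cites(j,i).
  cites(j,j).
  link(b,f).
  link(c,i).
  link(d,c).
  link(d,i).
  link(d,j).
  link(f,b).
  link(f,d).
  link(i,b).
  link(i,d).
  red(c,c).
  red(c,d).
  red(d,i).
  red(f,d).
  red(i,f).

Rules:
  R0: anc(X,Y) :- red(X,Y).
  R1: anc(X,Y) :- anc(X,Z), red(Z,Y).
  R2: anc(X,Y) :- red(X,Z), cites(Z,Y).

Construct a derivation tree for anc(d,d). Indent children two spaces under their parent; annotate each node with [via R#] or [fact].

anc(d,d)  [via R1]
  anc(d,f)  [via R1]
    anc(d,i)  [via R0]
      red(d,i)  [fact]
    red(i,f)  [fact]
  red(f,d)  [fact]

round 1: derive anc(c,c) via R0 from red(c,c)
round 1: derive anc(c,d) via R0 from red(c,d)
round 1: derive anc(d,i) via R0 from red(d,i)
round 1: derive anc(f,d) via R0 from red(f,d)
round 1: derive anc(i,f) via R0 from red(i,f)
round 1: derive anc(c,i) via R2 from red(c,d), cites(d,i)
round 1: derive anc(c,j) via R2 from red(c,c), cites(c,j)
round 1: derive anc(f,i) via R2 from red(f,d), cites(d,i)
round 1: derive anc(i,c) via R2 from red(i,f), cites(f,c)
round 1: derive anc(i,d) via R2 from red(i,f), cites(f,d)
round 1: derive anc(i,i) via R2 from red(i,f), cites(f,i)
round 1: derive anc(i,j) via R2 from red(i,f), cites(f,j)
round 2: derive anc(c,f) via R1 from anc(c,i), red(i,f)
round 2: derive anc(d,f) via R1 from anc(d,i), red(i,f)
round 2: derive anc(f,f) via R1 from anc(f,i), red(i,f)
round 3: derive anc(d,d) via R1 from anc(d,f), red(f,d)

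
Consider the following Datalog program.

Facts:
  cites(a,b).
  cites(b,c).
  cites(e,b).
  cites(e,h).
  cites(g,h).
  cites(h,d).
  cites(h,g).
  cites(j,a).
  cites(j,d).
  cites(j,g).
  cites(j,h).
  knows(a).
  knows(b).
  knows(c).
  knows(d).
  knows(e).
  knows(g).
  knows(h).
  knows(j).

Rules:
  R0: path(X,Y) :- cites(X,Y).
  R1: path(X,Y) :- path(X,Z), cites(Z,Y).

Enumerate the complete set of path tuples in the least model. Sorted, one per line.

path(a,b)
path(a,c)
path(b,c)
path(e,b)
path(e,c)
path(e,d)
path(e,g)
path(e,h)
path(g,d)
path(g,g)
path(g,h)
path(h,d)
path(h,g)
path(h,h)
path(j,a)
path(j,b)
path(j,c)
path(j,d)
path(j,g)
path(j,h)

round 1: derive path(a,b) via R0 from cites(a,b)
round 1: derive path(b,c) via R0 from cites(b,c)
round 1: derive path(e,b) via R0 from cites(e,b)
round 1: derive path(e,h) via R0 from cites(e,h)
round 1: derive path(g,h) via R0 from cites(g,h)
round 1: derive path(h,d) via R0 from cites(h,d)
round 1: derive path(h,g) via R0 from cites(h,g)
round 1: derive path(j,a) via R0 from cites(j,a)
round 1: derive path(j,d) via R0 from cites(j,d)
round 1: derive path(j,g) via R0 from cites(j,g)
round 1: derive path(j,h) via R0 from cites(j,h)
round 2: derive path(a,c) via R1 from path(a,b), cites(b,c)
round 2: derive path(e,c) via R1 from path(e,b), cites(b,c)
round 2: derive path(e,d) via R1 from path(e,h), cites(h,d)
round 2: derive path(e,g) via R1 from path(e,h), cites(h,g)
round 2: derive path(g,d) via R1 from path(g,h), cites(h,d)
round 2: derive path(g,g) via R1 from path(g,h), cites(h,g)
round 2: derive path(h,h) via R1 from path(h,g), cites(g,h)
round 2: derive path(j,b) via R1 from path(j,a), cites(a,b)
round 3: derive path(j,c) via R1 from path(j,b), cites(b,c)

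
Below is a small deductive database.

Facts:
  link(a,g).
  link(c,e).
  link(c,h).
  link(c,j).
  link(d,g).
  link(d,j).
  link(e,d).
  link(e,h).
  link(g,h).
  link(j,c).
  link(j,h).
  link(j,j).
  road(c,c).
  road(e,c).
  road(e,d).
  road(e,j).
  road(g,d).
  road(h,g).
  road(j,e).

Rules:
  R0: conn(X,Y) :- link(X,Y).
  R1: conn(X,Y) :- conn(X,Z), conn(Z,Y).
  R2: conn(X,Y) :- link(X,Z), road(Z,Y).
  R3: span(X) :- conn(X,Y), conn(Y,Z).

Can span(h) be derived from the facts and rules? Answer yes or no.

round 1: derive conn(a,g) via R0 from link(a,g)
round 1: derive conn(c,e) via R0 from link(c,e)
round 1: derive conn(c,h) via R0 from link(c,h)
round 1: derive conn(c,j) via R0 from link(c,j)
round 1: derive conn(d,g) via R0 from link(d,g)
round 1: derive conn(d,j) via R0 from link(d,j)
round 1: derive conn(e,d) via R0 from link(e,d)
round 1: derive conn(e,h) via R0 from link(e,h)
round 1: derive conn(g,h) via R0 from link(g,h)
round 1: derive conn(j,c) via R0 from link(j,c)
round 1: derive conn(j,h) via R0 from link(j,h)
round 1: derive conn(j,j) via R0 from link(j,j)
round 1: derive conn(a,d) via R2 from link(a,g), road(g,d)
round 1: derive conn(c,c) via R2 from link(c,e), road(e,c)
round 1: derive conn(c,d) via R2 from link(c,e), road(e,d)
round 1: derive conn(c,g) via R2 from link(c,h), road(h,g)
round 1: derive conn(d,d) via R2 from link(d,g), road(g,d)
round 1: derive conn(d,e) via R2 from link(d,j), road(j,e)
round 1: derive conn(e,g) via R2 from link(e,h), road(h,g)
round 1: derive conn(g,g) via R2 from link(g,h), road(h,g)
round 1: derive conn(j,e) via R2 from link(j,j), road(j,e)
round 1: derive conn(j,g) via R2 from link(j,h), road(h,g)
round 2: derive conn(a,e) via R1 from conn(a,d), conn(d,e)
round 2: derive conn(a,h) via R1 from conn(a,g), conn(g,h)
round 2: derive conn(a,j) via R1 from conn(a,d), conn(d,j)
round 2: derive conn(d,c) via R1 from conn(d,j), conn(j,c)
round 2: derive conn(d,h) via R1 from conn(d,e), conn(e,h)
round 2: derive conn(e,e) via R1 from conn(e,d), conn(d,e)
round 2: derive conn(e,j) via R1 from conn(e,d), conn(d,j)
round 2: derive conn(j,d) via R1 from conn(j,c), conn(c,d)
round 2: derive span(a) via R3 from conn(a,d), conn(d,d)
round 2: derive span(c) via R3 from conn(c,c), conn(c,c)
round 2: derive span(d) via R3 from conn(d,d), conn(d,d)
round 2: derive span(e) via R3 from conn(e,d), conn(d,d)
round 2: derive span(g) via R3 from conn(g,g), conn(g,g)
round 2: derive span(j) via R3 from conn(j,c), conn(c,c)
round 3: derive conn(a,c) via R1 from conn(a,d), conn(d,c)
round 3: derive conn(e,c) via R1 from conn(e,d), conn(d,c)

no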